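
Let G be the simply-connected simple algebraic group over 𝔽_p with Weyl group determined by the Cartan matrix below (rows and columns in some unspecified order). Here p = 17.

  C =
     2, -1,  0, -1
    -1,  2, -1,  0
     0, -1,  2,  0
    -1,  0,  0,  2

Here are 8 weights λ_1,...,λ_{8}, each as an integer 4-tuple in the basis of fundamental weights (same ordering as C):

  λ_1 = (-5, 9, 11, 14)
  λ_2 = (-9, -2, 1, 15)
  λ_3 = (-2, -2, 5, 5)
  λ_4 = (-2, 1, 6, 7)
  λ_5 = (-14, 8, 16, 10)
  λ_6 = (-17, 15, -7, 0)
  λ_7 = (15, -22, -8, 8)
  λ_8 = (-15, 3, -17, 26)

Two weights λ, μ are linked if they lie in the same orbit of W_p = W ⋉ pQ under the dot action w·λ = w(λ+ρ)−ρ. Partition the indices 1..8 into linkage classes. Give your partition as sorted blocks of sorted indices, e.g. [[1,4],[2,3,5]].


Root system A_4: the 4×4 matrix C matches after relabeling.

Ā_17 reps of the 8 weights (A_4, coords as presented):

  λ_1+ρ ↦ (1, 1, 4, 4)
  λ_2+ρ ↦ (1, 1, 7, 7)
  λ_3+ρ ↦ (1, 1, 4, 4)
  λ_4+ρ ↦ (1, 1, 7, 7)
  λ_5+ρ ↦ (0, 4, 4, 7)
  λ_6+ρ ↦ (5, 1, 0, 10)
  λ_7+ρ ↦ (4, 1, 5, 4)
  λ_8+ρ ↦ (3, 4, 0, 9)

The 8 indices split into 6 linkage classes (same alcove rep ⇔ same W_17-dot-orbit):

[[1, 3], [2, 4], [5], [6], [7], [8]]


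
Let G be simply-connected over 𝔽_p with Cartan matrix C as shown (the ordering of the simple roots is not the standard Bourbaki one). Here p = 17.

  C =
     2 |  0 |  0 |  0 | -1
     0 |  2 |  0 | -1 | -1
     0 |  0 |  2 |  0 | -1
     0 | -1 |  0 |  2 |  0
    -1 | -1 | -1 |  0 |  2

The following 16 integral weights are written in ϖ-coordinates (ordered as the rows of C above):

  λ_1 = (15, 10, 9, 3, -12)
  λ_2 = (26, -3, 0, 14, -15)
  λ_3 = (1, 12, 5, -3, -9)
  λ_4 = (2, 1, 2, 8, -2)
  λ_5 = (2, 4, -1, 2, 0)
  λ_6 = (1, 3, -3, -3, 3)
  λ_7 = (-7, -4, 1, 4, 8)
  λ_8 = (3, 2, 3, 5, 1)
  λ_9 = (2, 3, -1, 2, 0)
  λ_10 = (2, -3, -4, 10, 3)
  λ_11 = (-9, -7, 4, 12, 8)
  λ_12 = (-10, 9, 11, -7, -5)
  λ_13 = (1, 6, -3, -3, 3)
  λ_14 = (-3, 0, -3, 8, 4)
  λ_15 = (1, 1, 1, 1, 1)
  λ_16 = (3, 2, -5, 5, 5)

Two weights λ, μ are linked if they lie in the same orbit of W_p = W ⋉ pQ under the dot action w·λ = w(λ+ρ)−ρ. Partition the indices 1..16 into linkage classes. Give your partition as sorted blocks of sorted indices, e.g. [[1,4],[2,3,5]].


Dynkin diagram of C (from the 8 off-diagonal −1 entries): D_5.

Folding the 16 weights λ_j+ρ into Ā_17 (reps in the given 5-coord order):

    λ_1 → (2, 1, 2, 9, 1)
    λ_2 → (2, 1, 2, 9, 1)
    λ_3 → (6, 3, 2, 2, 0)
    λ_4 → (2, 1, 2, 9, 1)
    λ_5 → (3, 4, 0, 3, 1)
    λ_6 → (2, 2, 2, 2, 2)
    λ_7 → (6, 3, 2, 2, 0)
    λ_8 → (2, 2, 2, 2, 2)
    λ_9 → (3, 4, 0, 3, 1)
    λ_10 → (2, 1, 2, 9, 1)
    λ_11 → (3, 4, 0, 3, 1)
    λ_12 → (3, 4, 0, 3, 1)
    λ_13 → (2, 2, 2, 2, 2)
    λ_14 → (2, 1, 2, 9, 1)
    λ_15 → (2, 2, 2, 2, 2)
    λ_16 → (2, 2, 2, 2, 2)

Linkage partition of the 16 weights (4 classes, p=17):

[[1, 2, 4, 10, 14], [3, 7], [5, 9, 11, 12], [6, 8, 13, 15, 16]]


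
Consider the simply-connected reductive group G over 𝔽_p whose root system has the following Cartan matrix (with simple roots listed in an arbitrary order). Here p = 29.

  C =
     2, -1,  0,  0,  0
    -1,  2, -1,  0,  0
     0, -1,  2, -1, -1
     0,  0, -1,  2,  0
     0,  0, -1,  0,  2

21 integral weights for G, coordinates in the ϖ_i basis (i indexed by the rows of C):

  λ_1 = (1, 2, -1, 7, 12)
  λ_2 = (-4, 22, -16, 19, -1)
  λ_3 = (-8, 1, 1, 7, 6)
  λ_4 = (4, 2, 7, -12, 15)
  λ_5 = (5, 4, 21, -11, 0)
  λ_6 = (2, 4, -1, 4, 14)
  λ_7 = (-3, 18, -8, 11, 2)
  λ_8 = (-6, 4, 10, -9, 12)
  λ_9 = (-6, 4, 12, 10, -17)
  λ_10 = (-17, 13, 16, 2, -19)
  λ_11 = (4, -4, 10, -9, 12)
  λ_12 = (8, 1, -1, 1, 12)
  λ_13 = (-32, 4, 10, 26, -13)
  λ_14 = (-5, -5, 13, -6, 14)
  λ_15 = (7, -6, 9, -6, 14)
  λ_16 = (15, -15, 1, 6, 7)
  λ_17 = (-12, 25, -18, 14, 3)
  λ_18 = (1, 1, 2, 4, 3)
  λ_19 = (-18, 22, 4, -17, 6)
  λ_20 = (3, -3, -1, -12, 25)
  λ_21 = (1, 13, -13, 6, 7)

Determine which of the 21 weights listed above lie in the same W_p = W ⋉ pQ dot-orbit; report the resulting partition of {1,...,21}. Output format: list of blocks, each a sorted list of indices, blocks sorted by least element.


Cartan matrix: type D_5 (|W|=1920); un-permuting the 5 rows.

λ_j+ρ reflected into Ā_29 (⟨·,θ^∨⟩≤29); 5-tuples as given:

  λ_1 → (2, 3, 0, 8, 13) · λ_2 → (3, 1, 0, 5, 15) · λ_3 → (2, 2, 3, 5, 4) · λ_4 → (2, 3, 0, 8, 13) · λ_5 → (11, 1, 1, 5, 4) · λ_6 → (3, 1, 0, 5, 15) · λ_7 → (2, 2, 3, 5, 4) · λ_8 → (2, 3, 0, 8, 13) · λ_9 → (2, 3, 0, 8, 13) · λ_10 → (9, 2, 0, 2, 13) · λ_11 → (2, 3, 0, 8, 13) · λ_12 → (9, 2, 0, 2, 13) · λ_13 → (9, 2, 0, 2, 13) · λ_14 → (3, 1, 0, 5, 15) · λ_15 → (3, 1, 0, 5, 15) · λ_16 → (2, 2, 3, 5, 4) · λ_17 → (9, 2, 0, 2, 13) · λ_18 → (2, 2, 3, 5, 4) · λ_19 → (11, 1, 1, 5, 4) · λ_20 → (9, 2, 0, 2, 13) · λ_21 → (2, 2, 3, 5, 4)

These 21 weights hit 5 W_29-dot-orbits; sizes (5, 4, 5, 2, 5):

[[1, 4, 8, 9, 11], [2, 6, 14, 15], [3, 7, 16, 18, 21], [5, 19], [10, 12, 13, 17, 20]]


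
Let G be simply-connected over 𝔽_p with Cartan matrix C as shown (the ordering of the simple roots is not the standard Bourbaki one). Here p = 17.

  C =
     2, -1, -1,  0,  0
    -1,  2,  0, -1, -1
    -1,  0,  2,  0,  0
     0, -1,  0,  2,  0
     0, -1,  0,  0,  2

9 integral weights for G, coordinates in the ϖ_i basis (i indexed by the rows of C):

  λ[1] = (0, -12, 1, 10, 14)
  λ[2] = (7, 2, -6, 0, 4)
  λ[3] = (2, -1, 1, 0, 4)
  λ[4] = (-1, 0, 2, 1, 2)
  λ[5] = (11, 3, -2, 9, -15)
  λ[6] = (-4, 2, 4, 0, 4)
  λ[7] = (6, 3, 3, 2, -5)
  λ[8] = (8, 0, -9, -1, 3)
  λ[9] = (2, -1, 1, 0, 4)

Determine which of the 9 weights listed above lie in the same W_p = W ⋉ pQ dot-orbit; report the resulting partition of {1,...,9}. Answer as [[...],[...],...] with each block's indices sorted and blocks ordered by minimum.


Type D_5, rank 5, |W|=1920; reorder rows/cols to standard.

Folding the 9 weights λ_j+ρ into Ā_17 (reps in the given 5-coord order):

  λ_1+ρ ↦ (1, 1, 8, 0, 4) · λ_2+ρ ↦ (3, 0, 2, 1, 5) · λ_3+ρ ↦ (3, 0, 2, 1, 5) · λ_4+ρ ↦ (0, 1, 3, 2, 3) · λ_5+ρ ↦ (1, 1, 8, 0, 4) · λ_6+ρ ↦ (3, 0, 2, 1, 5) · λ_7+ρ ↦ (0, 1, 3, 2, 3) · λ_8+ρ ↦ (1, 1, 8, 0, 4) · λ_9+ρ ↦ (3, 0, 2, 1, 5)

Partition of {1..9} into 3 W_17-dot-orbits:

[[1, 5, 8], [2, 3, 6, 9], [4, 7]]


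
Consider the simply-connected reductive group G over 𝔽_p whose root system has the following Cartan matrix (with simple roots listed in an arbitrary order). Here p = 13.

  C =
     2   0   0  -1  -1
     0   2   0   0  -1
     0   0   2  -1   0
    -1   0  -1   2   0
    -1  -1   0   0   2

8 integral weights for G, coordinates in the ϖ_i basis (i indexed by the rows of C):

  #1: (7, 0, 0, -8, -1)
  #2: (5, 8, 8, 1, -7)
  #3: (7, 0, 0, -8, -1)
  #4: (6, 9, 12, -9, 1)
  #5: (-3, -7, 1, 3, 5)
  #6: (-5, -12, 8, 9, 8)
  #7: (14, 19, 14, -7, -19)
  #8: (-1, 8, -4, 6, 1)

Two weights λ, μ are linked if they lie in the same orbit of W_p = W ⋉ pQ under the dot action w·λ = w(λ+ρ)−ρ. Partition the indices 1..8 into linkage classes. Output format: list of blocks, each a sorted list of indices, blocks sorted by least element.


Cartan matrix: type A_5 (|W|=720); un-permuting the 5 rows.

Alcove-folded reps (p=13, 8 weights, presented ϖ-order):

    λ_1+ρ ↦ (1, 1, 6, 1, 0)
    λ_2+ρ ↦ (0, 4, 2, 2, 2)
    λ_3+ρ ↦ (1, 1, 6, 1, 0)
    λ_4+ρ ↦ (1, 1, 6, 1, 0)
    λ_5+ρ ↦ (0, 4, 2, 2, 2)
    λ_6+ρ ↦ (0, 4, 2, 2, 2)
    λ_7+ρ ↦ (0, 4, 2, 2, 2)
    λ_8+ρ ↦ (0, 4, 2, 2, 2)

2 distinct reps among the 8 weights ⇒ 2 W_13-linkage classes:

[[1, 3, 4], [2, 5, 6, 7, 8]]


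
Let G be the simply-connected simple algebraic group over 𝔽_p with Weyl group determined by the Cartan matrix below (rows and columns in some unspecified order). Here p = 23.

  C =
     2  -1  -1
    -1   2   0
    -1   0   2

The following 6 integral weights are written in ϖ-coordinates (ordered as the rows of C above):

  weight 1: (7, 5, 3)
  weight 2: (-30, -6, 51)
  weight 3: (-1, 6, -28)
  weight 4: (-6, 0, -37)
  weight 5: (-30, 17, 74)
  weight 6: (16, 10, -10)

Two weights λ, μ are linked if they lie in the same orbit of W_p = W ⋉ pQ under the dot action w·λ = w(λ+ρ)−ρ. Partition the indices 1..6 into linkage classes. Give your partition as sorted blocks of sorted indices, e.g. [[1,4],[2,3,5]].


Type A_3, rank 3, |W|=24; reorder rows/cols to standard.

Ā_23 reps of the 6 weights (A_3, coords as presented):

  λ_1 → (8, 6, 4) · λ_2 → (0, 6, 5) · λ_3 → (3, 16, 4) · λ_4 → (13, 5, 4) · λ_5 → (0, 6, 5) · λ_6 → (8, 6, 4)

Linkage partition of the 6 weights (4 classes, p=23):

[[1, 6], [2, 5], [3], [4]]


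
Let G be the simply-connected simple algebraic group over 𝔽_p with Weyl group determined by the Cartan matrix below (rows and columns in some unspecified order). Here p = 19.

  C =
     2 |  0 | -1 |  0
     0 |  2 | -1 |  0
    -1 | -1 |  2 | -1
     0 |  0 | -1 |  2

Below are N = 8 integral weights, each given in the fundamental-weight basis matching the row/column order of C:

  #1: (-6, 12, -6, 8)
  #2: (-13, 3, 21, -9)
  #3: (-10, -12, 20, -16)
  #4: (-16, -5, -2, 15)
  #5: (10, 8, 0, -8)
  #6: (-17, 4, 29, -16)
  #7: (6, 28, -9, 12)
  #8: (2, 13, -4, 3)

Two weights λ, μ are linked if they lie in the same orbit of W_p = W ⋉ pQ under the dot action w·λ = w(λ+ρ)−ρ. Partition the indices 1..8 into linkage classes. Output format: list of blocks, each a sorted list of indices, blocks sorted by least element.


Root system D_4: the 4×4 matrix C matches after relabeling.

Ā_19 reps of the 8 weights (D_4, coords as presented):

  [1] (5, 3, 4, 1) · [2] (5, 3, 4, 1) · [3] (5, 3, 4, 1) · [4] (0, 11, 3, 1) · [5] (5, 3, 4, 1) · [6] (0, 11, 3, 1) · [7] (5, 3, 4, 1) · [8] (0, 11, 3, 1)

Partition of {1..8} into 2 W_19-dot-orbits:

[[1, 2, 3, 5, 7], [4, 6, 8]]


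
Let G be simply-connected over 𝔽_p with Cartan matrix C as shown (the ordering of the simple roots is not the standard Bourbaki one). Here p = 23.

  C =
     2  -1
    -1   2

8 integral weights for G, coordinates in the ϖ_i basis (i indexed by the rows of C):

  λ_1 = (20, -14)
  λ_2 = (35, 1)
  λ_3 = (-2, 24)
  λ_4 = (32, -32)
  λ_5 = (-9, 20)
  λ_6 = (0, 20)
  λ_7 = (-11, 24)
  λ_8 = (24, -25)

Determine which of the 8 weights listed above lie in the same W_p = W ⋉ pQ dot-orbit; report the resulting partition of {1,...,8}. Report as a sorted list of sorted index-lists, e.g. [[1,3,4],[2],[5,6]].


Type A_2, rank 2, |W|=6; reorder rows/cols to standard.

Ā_23 reps of the 8 weights (A_2, coords as presented):

    λ_1 → (8, 13)
    λ_2 → (8, 13)
    λ_3 → (1, 21)
    λ_4 → (8, 13)
    λ_5 → (8, 13)
    λ_6 → (1, 21)
    λ_7 → (8, 13)
    λ_8 → (1, 21)

2 distinct reps among the 8 weights ⇒ 2 W_23-linkage classes:

[[1, 2, 4, 5, 7], [3, 6, 8]]


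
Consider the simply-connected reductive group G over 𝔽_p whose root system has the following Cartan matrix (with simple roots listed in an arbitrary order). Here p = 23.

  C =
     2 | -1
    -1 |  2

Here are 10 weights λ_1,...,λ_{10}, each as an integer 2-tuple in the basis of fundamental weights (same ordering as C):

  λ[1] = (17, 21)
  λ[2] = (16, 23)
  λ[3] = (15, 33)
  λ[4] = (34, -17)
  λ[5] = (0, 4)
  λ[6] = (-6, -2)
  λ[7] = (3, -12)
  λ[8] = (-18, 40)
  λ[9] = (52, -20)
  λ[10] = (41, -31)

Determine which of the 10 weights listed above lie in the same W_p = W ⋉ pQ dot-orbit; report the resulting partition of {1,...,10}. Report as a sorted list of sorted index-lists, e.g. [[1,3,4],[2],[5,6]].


A_2 Cartan matrix, 2 simple roots permuted; ρ=(1,1).

Folding the 10 weights λ_j+ρ into Ā_23 (reps in the given 2-coord order):

  [1] (1, 5)
  [2] (1, 5)
  [3] (7, 4)
  [4] (7, 4)
  [5] (1, 5)
  [6] (1, 5)
  [7] (7, 4)
  [8] (1, 5)
  [9] (7, 4)
  [10] (7, 4)

Partition of {1..10} into 2 W_23-dot-orbits:

[[1, 2, 5, 6, 8], [3, 4, 7, 9, 10]]


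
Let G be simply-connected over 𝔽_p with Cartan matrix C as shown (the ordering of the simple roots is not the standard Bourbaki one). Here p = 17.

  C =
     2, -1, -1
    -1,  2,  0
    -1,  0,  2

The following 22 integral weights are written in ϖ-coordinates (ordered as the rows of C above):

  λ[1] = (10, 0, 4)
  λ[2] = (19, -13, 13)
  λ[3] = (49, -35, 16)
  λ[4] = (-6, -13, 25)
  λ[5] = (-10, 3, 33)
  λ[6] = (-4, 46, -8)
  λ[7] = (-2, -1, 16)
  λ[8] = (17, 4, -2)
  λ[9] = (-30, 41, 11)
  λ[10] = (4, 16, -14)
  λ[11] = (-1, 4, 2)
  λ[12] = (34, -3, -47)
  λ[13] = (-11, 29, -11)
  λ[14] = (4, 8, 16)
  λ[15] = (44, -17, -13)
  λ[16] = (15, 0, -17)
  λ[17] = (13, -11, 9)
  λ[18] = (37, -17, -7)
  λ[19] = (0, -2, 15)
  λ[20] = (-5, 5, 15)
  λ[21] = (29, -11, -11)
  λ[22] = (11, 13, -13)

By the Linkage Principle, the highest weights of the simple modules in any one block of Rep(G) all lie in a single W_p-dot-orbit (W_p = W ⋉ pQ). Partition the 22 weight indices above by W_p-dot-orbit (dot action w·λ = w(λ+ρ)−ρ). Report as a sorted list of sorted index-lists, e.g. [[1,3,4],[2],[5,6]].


C ↔ A_3 under row/col permutation; |W(A_3)| = 24.

Alcove-folded reps (p=17, 22 weights, presented ϖ-order):

  λ_1 → (11, 1, 5)
  λ_2 → (0, 5, 3)
  λ_3 → (0, 1, 16)
  λ_4 → (8, 4, 0)
  λ_5 → (8, 4, 0)
  λ_6 → (4, 3, 3)
  λ_7 → (0, 1, 16)
  λ_8 → (11, 1, 5)
  λ_9 → (8, 4, 0)
  λ_10 → (8, 4, 0)
  λ_11 → (0, 5, 3)
  λ_12 → (4, 1, 11)
  λ_13 → (4, 3, 3)
  λ_14 → (0, 5, 3)
  λ_15 → (11, 1, 5)
  λ_16 → (0, 1, 16)
  λ_17 → (4, 3, 3)
  λ_18 → (4, 1, 11)
  λ_19 → (0, 1, 16)
  λ_20 → (4, 1, 11)
  λ_21 → (4, 3, 3)
  λ_22 → (0, 5, 3)

These 22 weights hit 6 W_17-dot-orbits; sizes (3, 4, 4, 4, 4, 3):

[[1, 8, 15], [2, 11, 14, 22], [3, 7, 16, 19], [4, 5, 9, 10], [6, 13, 17, 21], [12, 18, 20]]


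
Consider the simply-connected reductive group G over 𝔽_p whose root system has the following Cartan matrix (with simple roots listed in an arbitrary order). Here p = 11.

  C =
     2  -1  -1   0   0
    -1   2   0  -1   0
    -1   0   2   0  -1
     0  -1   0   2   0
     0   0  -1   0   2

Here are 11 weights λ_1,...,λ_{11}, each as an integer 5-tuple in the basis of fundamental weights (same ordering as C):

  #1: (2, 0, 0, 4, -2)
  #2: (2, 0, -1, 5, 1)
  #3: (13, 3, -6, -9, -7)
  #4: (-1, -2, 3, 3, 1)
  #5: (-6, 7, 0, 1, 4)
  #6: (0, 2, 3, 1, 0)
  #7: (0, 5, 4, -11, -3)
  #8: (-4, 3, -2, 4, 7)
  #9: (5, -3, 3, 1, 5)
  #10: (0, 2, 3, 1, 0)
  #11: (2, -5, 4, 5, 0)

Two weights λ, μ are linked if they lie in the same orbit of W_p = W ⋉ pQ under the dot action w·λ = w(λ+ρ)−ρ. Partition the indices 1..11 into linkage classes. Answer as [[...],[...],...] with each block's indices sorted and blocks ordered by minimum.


C ↔ A_5 under row/col permutation; |W(A_5)| = 720.

λ_j+ρ reflected into Ā_11 (⟨·,θ^∨⟩≤11); 5-tuples as given:

  [1] (3, 1, 0, 5, 1)
  [2] (3, 1, 0, 5, 1)
  [3] (1, 0, 3, 3, 2)
  [4] (1, 0, 3, 3, 2)
  [5] (1, 3, 4, 2, 1)
  [6] (1, 3, 4, 2, 1)
  [7] (3, 1, 0, 5, 1)
  [8] (1, 0, 3, 3, 2)
  [9] (1, 3, 4, 2, 1)
  [10] (1, 3, 4, 2, 1)
  [11] (1, 3, 4, 2, 1)

Partition of {1..11} into 3 W_11-dot-orbits:

[[1, 2, 7], [3, 4, 8], [5, 6, 9, 10, 11]]


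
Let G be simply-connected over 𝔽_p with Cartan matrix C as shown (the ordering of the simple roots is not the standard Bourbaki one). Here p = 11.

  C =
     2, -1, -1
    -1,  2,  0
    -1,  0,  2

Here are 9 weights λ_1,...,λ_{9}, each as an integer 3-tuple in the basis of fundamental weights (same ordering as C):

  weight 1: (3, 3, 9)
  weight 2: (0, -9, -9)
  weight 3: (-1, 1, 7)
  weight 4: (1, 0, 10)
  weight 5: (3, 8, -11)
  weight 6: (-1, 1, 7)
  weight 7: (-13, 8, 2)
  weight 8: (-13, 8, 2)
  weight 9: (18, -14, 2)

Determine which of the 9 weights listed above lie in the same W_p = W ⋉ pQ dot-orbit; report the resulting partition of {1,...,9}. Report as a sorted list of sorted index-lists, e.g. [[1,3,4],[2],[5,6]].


C ↔ A_3 under row/col permutation; |W(A_3)| = 24.

Each λ_j+ρ reduced to Ā_11; 3-tuples below use C's row order:

  λ_1+ρ ↦ (1, 3, 3);  λ_2+ρ ↦ (1, 3, 3);  λ_3+ρ ↦ (0, 2, 8);  λ_4+ρ ↦ (0, 2, 8);  λ_5+ρ ↦ (6, 1, 2);  λ_6+ρ ↦ (0, 2, 8);  λ_7+ρ ↦ (0, 2, 8);  λ_8+ρ ↦ (0, 2, 8);  λ_9+ρ ↦ (2, 0, 6)

The 9 indices split into 4 linkage classes (same alcove rep ⇔ same W_11-dot-orbit):

[[1, 2], [3, 4, 6, 7, 8], [5], [9]]


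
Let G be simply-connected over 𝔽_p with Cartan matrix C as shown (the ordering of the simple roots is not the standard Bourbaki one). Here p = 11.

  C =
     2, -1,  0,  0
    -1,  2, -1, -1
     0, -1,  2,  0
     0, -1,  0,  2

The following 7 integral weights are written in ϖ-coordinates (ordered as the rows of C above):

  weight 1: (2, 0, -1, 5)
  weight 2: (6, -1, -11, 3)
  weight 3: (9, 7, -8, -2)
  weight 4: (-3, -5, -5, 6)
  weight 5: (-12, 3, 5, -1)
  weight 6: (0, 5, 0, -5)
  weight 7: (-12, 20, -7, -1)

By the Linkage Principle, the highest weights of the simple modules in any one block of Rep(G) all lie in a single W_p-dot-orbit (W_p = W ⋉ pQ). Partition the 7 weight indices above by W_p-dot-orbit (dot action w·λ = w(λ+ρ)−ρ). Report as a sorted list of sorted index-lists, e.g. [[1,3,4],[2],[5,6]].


Type D_4, rank 4, |W|=192; reorder rows/cols to standard.

Each λ_j+ρ reduced to Ā_11; 4-tuples below use C's row order:

  [1] (3, 1, 0, 6);  [2] (3, 1, 0, 6);  [3] (3, 1, 0, 6);  [4] (1, 2, 1, 4);  [5] (3, 1, 0, 6);  [6] (1, 2, 1, 4);  [7] (3, 1, 0, 6)

Grouping the 7 weights by Ā_11-representative: 2 linkage classes.

[[1, 2, 3, 5, 7], [4, 6]]


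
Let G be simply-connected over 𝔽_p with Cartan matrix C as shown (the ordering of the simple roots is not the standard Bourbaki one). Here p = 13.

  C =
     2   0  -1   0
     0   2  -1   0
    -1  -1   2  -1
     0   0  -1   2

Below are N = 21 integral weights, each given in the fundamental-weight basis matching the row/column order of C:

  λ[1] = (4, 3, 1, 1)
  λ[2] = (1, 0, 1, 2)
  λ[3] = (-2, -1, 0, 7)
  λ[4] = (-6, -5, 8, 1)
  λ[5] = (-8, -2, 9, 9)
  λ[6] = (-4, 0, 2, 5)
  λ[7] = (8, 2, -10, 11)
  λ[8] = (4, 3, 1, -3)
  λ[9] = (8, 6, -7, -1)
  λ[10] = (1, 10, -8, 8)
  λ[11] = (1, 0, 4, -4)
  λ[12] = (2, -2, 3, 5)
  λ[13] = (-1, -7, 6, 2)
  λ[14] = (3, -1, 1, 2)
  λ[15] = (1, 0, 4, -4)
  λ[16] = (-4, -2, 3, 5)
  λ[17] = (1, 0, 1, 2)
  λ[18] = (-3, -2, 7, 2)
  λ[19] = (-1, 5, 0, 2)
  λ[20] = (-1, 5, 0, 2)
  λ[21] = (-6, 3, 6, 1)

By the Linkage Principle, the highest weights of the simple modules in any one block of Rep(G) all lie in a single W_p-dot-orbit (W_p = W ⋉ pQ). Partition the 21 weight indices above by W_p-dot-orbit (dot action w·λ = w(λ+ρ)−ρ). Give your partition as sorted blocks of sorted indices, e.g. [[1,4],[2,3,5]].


Type D_4, rank 4, |W|=192; reorder rows/cols to standard.

Each λ_j+ρ reduced to Ā_13; 4-tuples below use C's row order:

  λ_1 → (5, 4, 0, 2) · λ_2 → (2, 1, 2, 3) · λ_3 → (1, 0, 0, 8) · λ_4 → (5, 4, 0, 2) · λ_5 → (0, 6, 1, 3) · λ_6 → (3, 1, 0, 6) · λ_7 → (0, 6, 1, 3) · λ_8 → (5, 4, 0, 2) · λ_9 → (3, 1, 0, 6) · λ_10 → (5, 4, 0, 2) · λ_11 → (2, 1, 2, 3) · λ_12 → (3, 1, 0, 6) · λ_13 → (0, 6, 1, 3) · λ_14 → (4, 0, 2, 3) · λ_15 → (2, 1, 2, 3) · λ_16 → (3, 1, 0, 6) · λ_17 → (2, 1, 2, 3) · λ_18 → (2, 1, 2, 3) · λ_19 → (0, 6, 1, 3) · λ_20 → (0, 6, 1, 3) · λ_21 → (5, 4, 0, 2)

Partition of {1..21} into 6 W_13-dot-orbits:

[[1, 4, 8, 10, 21], [2, 11, 15, 17, 18], [3], [5, 7, 13, 19, 20], [6, 9, 12, 16], [14]]


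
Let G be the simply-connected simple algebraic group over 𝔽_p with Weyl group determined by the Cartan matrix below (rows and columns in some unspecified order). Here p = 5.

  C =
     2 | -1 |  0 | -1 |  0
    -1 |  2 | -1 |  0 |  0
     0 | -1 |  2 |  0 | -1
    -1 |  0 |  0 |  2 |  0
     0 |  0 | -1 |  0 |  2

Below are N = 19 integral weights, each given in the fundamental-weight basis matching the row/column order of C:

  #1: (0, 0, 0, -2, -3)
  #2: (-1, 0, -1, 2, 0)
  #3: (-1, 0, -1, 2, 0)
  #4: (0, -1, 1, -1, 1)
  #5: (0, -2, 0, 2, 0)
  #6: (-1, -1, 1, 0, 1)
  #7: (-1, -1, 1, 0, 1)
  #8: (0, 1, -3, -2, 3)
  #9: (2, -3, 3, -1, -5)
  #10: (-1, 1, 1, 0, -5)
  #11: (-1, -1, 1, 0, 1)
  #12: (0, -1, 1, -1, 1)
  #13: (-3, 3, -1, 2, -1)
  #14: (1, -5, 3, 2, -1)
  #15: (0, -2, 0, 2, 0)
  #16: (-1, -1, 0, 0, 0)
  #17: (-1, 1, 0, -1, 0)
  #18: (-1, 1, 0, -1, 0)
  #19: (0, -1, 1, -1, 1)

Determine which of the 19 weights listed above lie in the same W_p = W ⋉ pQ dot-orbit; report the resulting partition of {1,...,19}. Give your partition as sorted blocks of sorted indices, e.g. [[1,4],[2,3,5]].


Root system A_5: the 5×5 matrix C matches after relabeling.

Ā_5 reps of the 19 weights (A_5, coords as presented):

  [1] (0, 0, 1, 1, 1) · [2] (0, 1, 0, 3, 1) · [3] (0, 1, 0, 3, 1) · [4] (1, 0, 2, 0, 2) · [5] (0, 1, 0, 3, 1) · [6] (0, 0, 2, 1, 2) · [7] (0, 0, 2, 1, 2) · [8] (0, 0, 2, 1, 2) · [9] (1, 0, 2, 0, 2) · [10] (0, 0, 2, 1, 2) · [11] (0, 0, 2, 1, 2) · [12] (1, 0, 2, 0, 2) · [13] (2, 2, 0, 1, 0) · [14] (2, 2, 0, 1, 0) · [15] (0, 1, 0, 3, 1) · [16] (0, 0, 1, 1, 1) · [17] (0, 2, 1, 0, 1) · [18] (0, 2, 1, 0, 1) · [19] (1, 0, 2, 0, 2)

Grouping the 19 weights by Ā_5-representative: 6 linkage classes.

[[1, 16], [2, 3, 5, 15], [4, 9, 12, 19], [6, 7, 8, 10, 11], [13, 14], [17, 18]]


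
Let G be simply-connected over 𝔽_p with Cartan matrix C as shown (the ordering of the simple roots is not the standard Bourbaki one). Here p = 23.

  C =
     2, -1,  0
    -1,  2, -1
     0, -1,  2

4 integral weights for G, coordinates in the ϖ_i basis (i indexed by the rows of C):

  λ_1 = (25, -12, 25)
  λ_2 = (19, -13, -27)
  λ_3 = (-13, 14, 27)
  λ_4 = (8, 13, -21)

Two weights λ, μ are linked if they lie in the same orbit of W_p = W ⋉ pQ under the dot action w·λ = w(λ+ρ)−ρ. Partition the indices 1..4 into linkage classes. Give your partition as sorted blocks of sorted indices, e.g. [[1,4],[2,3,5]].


C ↔ A_3 under row/col permutation; |W(A_3)| = 24.

Alcove-folded reps (p=23, 4 weights, presented ϖ-order):

  1: (3, 5, 3);  2: (3, 5, 3);  3: (3, 5, 3);  4: (3, 6, 14)

2 distinct reps among the 4 weights ⇒ 2 W_23-linkage classes:

[[1, 2, 3], [4]]


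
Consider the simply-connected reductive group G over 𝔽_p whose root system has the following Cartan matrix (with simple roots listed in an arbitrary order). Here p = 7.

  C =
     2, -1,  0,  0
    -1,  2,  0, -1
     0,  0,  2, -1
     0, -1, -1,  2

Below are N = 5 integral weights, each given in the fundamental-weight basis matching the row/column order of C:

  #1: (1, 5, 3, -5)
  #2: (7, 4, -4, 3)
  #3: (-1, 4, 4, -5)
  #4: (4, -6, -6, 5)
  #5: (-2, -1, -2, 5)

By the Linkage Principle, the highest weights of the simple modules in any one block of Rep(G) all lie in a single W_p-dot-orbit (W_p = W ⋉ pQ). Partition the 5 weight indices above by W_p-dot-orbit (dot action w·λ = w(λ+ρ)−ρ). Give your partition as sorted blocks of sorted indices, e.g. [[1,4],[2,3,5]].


Root system A_4: the 4×4 matrix C matches after relabeling.

Folding the 5 weights λ_j+ρ into Ā_7 (reps in the given 4-coord order):

  λ_1 → (1, 2, 1, 3)
  λ_2 → (1, 2, 1, 3)
  λ_3 → (0, 1, 1, 4)
  λ_4 → (0, 1, 1, 4)
  λ_5 → (0, 1, 1, 4)

2 distinct reps among the 5 weights ⇒ 2 W_7-linkage classes:

[[1, 2], [3, 4, 5]]


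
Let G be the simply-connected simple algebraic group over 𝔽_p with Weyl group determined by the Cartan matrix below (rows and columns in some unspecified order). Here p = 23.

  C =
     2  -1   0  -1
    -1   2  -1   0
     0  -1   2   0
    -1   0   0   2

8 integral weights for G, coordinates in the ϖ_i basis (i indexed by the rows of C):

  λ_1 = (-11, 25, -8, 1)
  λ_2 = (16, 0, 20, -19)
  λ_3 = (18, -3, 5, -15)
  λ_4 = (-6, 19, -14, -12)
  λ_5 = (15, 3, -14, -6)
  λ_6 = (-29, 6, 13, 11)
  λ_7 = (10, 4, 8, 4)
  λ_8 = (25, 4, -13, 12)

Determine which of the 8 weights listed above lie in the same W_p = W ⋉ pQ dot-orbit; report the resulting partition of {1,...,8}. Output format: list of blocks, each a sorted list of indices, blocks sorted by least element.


Cartan matrix: type A_4 (|W|=120); un-permuting the 4 rows.

Alcove-folded reps (p=23, 8 weights, presented ϖ-order):

    1: (2, 9, 4, 5)
    2: (1, 0, 5, 1)
    3: (3, 2, 4, 14)
    4: (2, 9, 4, 5)
    5: (2, 9, 4, 5)
    6: (9, 5, 2, 2)
    7: (9, 5, 2, 2)
    8: (2, 9, 4, 5)

The 8 indices split into 4 linkage classes (same alcove rep ⇔ same W_23-dot-orbit):

[[1, 4, 5, 8], [2], [3], [6, 7]]


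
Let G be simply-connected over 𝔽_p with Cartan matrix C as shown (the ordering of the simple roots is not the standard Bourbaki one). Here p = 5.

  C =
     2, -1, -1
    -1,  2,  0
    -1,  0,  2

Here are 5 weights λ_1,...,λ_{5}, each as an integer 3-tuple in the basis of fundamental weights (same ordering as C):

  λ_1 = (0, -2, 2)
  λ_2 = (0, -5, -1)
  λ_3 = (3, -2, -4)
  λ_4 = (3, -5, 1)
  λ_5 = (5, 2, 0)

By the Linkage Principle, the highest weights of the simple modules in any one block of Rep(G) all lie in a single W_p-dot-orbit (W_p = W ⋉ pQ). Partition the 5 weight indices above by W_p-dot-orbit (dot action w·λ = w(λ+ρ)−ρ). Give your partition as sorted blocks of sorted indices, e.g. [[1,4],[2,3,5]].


Cartan matrix: type A_3 (|W|=24); un-permuting the 3 rows.

Ā_5 reps of the 5 weights (A_3, coords as presented):

    1: (0, 1, 3)
    2: (0, 1, 3)
    3: (0, 1, 3)
    4: (0, 3, 1)
    5: (0, 1, 3)

These 5 weights hit 2 W_5-dot-orbits; sizes (4, 1):

[[1, 2, 3, 5], [4]]


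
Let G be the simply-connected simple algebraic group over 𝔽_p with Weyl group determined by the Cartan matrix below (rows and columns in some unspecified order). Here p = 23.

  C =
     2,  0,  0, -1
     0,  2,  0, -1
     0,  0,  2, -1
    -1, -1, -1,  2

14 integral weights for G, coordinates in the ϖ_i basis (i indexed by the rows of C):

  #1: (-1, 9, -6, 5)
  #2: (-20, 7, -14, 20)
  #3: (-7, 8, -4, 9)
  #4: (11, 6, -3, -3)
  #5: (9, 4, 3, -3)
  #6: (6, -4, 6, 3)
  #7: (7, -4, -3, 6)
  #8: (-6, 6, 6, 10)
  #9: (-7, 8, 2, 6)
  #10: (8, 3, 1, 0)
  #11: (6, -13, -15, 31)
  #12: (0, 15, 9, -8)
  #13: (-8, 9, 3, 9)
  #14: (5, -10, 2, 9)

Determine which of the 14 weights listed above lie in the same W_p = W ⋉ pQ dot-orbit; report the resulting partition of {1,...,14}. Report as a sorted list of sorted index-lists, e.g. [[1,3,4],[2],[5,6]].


Cartan matrix: type D_4 (|W|=192); un-permuting the 4 rows.

λ_j+ρ reflected into Ā_23 (⟨·,θ^∨⟩≤23); 4-tuples as given:

  [1] (0, 10, 5, 1) · [2] (8, 3, 2, 2) · [3] (6, 9, 3, 1) · [4] (8, 3, 2, 2) · [5] (8, 3, 2, 2) · [6] (7, 3, 7, 1) · [7] (8, 3, 2, 2) · [8] (3, 5, 5, 2) · [9] (6, 9, 3, 1) · [10] (9, 4, 2, 1) · [11] (9, 4, 2, 1) · [12] (6, 9, 3, 1) · [13] (6, 9, 3, 1) · [14] (6, 9, 3, 1)

These 14 weights hit 6 W_23-dot-orbits; sizes (1, 4, 5, 1, 1, 2):

[[1], [2, 4, 5, 7], [3, 9, 12, 13, 14], [6], [8], [10, 11]]


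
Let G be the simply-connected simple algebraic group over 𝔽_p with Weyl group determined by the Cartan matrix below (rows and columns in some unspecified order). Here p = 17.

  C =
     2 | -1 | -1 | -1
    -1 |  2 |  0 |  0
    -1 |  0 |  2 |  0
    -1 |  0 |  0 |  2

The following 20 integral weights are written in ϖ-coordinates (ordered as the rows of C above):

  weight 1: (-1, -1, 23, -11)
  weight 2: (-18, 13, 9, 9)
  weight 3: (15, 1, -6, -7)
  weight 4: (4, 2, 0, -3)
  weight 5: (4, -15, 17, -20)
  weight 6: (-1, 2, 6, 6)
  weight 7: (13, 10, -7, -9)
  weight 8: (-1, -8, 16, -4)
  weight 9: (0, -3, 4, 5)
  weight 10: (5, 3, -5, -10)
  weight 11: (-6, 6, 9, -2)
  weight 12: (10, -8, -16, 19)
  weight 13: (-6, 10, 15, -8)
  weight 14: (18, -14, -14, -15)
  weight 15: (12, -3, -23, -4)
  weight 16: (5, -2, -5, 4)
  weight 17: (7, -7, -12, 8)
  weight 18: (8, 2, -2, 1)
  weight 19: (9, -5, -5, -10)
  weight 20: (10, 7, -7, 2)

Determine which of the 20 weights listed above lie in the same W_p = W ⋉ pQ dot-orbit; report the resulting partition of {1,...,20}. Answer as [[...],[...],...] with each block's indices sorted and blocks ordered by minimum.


Cartan matrix: type D_4 (|W|=192); un-permuting the 4 rows.

Alcove-folded reps (p=17, 20 weights, presented ϖ-order):

  λ_1+ρ ↦ (0, 3, 7, 7) · λ_2+ρ ↦ (0, 3, 7, 7) · λ_3+ρ ↦ (1, 1, 4, 5) · λ_4+ρ ↦ (3, 3, 1, 2) · λ_5+ρ ↦ (3, 3, 1, 2) · λ_6+ρ ↦ (0, 3, 7, 7) · λ_7+ρ ↦ (6, 3, 2, 0) · λ_8+ρ ↦ (0, 3, 7, 7) · λ_9+ρ ↦ (1, 1, 4, 5) · λ_10+ρ ↦ (1, 3, 3, 2) · λ_11+ρ ↦ (1, 1, 4, 5) · λ_12+ρ ↦ (1, 3, 3, 2) · λ_13+ρ ↦ (1, 1, 4, 5) · λ_14+ρ ↦ (2, 4, 4, 3) · λ_15+ρ ↦ (3, 3, 1, 2) · λ_16+ρ ↦ (1, 1, 4, 5) · λ_17+ρ ↦ (6, 3, 2, 0) · λ_18+ρ ↦ (3, 3, 1, 2) · λ_19+ρ ↦ (1, 3, 3, 2) · λ_20+ρ ↦ (3, 3, 1, 2)

The 20 indices split into 6 linkage classes (same alcove rep ⇔ same W_17-dot-orbit):

[[1, 2, 6, 8], [3, 9, 11, 13, 16], [4, 5, 15, 18, 20], [7, 17], [10, 12, 19], [14]]


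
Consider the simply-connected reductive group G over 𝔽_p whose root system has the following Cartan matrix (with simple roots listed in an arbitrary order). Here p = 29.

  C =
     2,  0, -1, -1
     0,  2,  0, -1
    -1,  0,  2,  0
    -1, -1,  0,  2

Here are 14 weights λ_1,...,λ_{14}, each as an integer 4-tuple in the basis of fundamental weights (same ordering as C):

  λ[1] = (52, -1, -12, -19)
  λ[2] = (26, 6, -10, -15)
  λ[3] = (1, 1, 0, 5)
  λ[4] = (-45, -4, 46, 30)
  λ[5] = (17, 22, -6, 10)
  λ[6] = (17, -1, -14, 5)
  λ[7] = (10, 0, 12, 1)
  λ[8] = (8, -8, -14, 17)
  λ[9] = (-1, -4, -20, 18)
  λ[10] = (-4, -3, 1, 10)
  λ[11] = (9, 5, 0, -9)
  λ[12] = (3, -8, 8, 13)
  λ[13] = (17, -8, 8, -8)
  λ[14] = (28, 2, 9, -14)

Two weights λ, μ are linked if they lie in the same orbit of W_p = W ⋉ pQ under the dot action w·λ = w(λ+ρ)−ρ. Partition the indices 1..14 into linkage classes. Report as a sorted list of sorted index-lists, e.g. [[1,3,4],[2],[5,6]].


A_4 Cartan matrix, 4 simple roots permuted; ρ=(1,1,1,1).

Each λ_j+ρ reduced to Ā_29; 4-tuples below use C's row order:

    λ_1+ρ ↦ (5, 0, 13, 6)
    λ_2+ρ ↦ (4, 7, 9, 7)
    λ_3+ρ ↦ (2, 2, 1, 6)
    λ_4+ρ ↦ (11, 1, 13, 2)
    λ_5+ρ ↦ (5, 0, 13, 6)
    λ_6+ρ ↦ (5, 0, 13, 6)
    λ_7+ρ ↦ (11, 1, 13, 2)
    λ_8+ρ ↦ (4, 7, 9, 7)
    λ_9+ρ ↦ (16, 0, 0, 3)
    λ_10+ρ ↦ (2, 2, 1, 6)
    λ_11+ρ ↦ (2, 2, 1, 6)
    λ_12+ρ ↦ (4, 7, 9, 7)
    λ_13+ρ ↦ (4, 7, 9, 7)
    λ_14+ρ ↦ (16, 0, 0, 3)

Grouping the 14 weights by Ā_29-representative: 5 linkage classes.

[[1, 5, 6], [2, 8, 12, 13], [3, 10, 11], [4, 7], [9, 14]]


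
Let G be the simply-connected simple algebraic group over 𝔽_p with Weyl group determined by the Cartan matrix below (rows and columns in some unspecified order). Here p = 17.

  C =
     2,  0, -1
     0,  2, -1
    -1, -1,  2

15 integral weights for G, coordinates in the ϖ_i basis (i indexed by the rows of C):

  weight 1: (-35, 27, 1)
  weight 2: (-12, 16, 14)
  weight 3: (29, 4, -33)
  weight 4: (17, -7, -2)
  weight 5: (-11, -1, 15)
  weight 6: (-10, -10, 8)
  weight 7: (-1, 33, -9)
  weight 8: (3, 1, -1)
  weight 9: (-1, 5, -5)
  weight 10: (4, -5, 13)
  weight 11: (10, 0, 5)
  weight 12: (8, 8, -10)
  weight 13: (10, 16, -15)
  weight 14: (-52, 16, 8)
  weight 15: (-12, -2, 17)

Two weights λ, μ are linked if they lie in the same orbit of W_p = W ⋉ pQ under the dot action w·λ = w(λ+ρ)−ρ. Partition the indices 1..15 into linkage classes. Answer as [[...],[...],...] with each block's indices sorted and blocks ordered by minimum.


Dynkin diagram of C (from the 4 off-diagonal −1 entries): A_3.

Each λ_j+ρ reduced to Ā_17; 3-tuples below use C's row order:

  λ_1 → (4, 2, 0)
  λ_2 → (4, 2, 0)
  λ_3 → (3, 2, 10)
  λ_4 → (10, 0, 6)
  λ_5 → (10, 0, 6)
  λ_6 → (0, 0, 9)
  λ_7 → (0, 0, 9)
  λ_8 → (4, 2, 0)
  λ_9 → (4, 2, 0)
  λ_10 → (3, 2, 10)
  λ_11 → (10, 0, 6)
  λ_12 → (0, 0, 9)
  λ_13 → (3, 3, 11)
  λ_14 → (0, 0, 9)
  λ_15 → (10, 0, 6)

Linkage partition of the 15 weights (5 classes, p=17):

[[1, 2, 8, 9], [3, 10], [4, 5, 11, 15], [6, 7, 12, 14], [13]]


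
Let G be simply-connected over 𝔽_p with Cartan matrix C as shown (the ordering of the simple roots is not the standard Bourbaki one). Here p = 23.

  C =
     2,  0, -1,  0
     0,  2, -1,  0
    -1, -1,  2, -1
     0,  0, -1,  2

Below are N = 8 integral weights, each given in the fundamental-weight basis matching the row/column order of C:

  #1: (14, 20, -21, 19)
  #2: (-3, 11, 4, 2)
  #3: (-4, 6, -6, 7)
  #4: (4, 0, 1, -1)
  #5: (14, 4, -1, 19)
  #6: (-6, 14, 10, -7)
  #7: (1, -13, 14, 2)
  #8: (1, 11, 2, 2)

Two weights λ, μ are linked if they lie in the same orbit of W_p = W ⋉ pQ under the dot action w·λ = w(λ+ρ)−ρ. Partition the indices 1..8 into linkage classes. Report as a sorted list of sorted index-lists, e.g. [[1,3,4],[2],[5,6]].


C ↔ D_4 under row/col permutation; |W(D_4)| = 192.

W_23-reps of the 8 weights in Ā_23 (same 4-coord order as C):

  [1] (5, 1, 2, 0);  [2] (2, 12, 3, 3);  [3] (5, 1, 2, 0);  [4] (5, 1, 2, 0);  [5] (2, 12, 3, 3);  [6] (2, 12, 3, 3);  [7] (2, 12, 3, 3);  [8] (2, 12, 3, 3)

Linkage partition of the 8 weights (2 classes, p=23):

[[1, 3, 4], [2, 5, 6, 7, 8]]


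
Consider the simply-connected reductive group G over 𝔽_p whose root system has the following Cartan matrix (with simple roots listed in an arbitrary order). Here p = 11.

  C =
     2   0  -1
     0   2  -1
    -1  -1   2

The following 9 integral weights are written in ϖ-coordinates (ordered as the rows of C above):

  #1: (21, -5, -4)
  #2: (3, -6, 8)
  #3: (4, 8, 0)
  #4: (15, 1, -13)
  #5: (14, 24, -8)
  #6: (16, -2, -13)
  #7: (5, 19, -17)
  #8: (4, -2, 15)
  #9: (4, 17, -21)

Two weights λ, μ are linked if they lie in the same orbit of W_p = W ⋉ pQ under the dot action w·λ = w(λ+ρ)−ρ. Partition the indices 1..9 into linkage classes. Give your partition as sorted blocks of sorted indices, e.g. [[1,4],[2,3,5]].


Type A_3, rank 3, |W|=24; reorder rows/cols to standard.

W_11-reps of the 9 weights in Ā_11 (same 3-coord order as C):

  1: (0, 4, 4) · 2: (2, 3, 4) · 3: (1, 5, 1) · 4: (1, 5, 1) · 5: (0, 4, 4) · 6: (1, 5, 1) · 7: (1, 5, 1) · 8: (1, 5, 1) · 9: (2, 3, 4)

3 distinct reps among the 9 weights ⇒ 3 W_11-linkage classes:

[[1, 5], [2, 9], [3, 4, 6, 7, 8]]


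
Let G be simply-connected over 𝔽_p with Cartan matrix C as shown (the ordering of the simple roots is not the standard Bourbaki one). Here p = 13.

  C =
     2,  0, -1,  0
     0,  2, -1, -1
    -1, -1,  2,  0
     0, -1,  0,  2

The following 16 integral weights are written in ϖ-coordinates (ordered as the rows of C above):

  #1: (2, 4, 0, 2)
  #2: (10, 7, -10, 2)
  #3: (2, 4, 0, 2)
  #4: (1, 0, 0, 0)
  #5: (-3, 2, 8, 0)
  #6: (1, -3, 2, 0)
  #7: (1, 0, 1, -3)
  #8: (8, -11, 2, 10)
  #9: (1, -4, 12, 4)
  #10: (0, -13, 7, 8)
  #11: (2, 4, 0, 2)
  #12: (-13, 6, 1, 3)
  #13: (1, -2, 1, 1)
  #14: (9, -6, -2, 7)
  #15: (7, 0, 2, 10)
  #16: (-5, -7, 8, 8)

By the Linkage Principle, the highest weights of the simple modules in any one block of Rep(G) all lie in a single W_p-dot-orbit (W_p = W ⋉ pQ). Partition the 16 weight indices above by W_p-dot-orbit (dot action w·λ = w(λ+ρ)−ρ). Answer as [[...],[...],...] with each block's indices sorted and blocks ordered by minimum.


Type A_4, rank 4, |W|=120; reorder rows/cols to standard.

Ā_13 reps of the 16 weights (A_4, coords as presented):

  [1] (3, 5, 1, 3)
  [2] (2, 1, 8, 2)
  [3] (3, 5, 1, 3)
  [4] (2, 1, 1, 1)
  [5] (2, 3, 7, 1)
  [6] (2, 1, 1, 1)
  [7] (2, 1, 1, 1)
  [8] (2, 3, 7, 1)
  [9] (2, 1, 8, 2)
  [10] (3, 5, 1, 3)
  [11] (3, 5, 1, 3)
  [12] (2, 3, 7, 1)
  [13] (2, 1, 1, 1)
  [14] (4, 1, 5, 2)
  [15] (2, 1, 1, 1)
  [16] (3, 5, 1, 3)

Grouping the 16 weights by Ā_13-representative: 5 linkage classes.

[[1, 3, 10, 11, 16], [2, 9], [4, 6, 7, 13, 15], [5, 8, 12], [14]]


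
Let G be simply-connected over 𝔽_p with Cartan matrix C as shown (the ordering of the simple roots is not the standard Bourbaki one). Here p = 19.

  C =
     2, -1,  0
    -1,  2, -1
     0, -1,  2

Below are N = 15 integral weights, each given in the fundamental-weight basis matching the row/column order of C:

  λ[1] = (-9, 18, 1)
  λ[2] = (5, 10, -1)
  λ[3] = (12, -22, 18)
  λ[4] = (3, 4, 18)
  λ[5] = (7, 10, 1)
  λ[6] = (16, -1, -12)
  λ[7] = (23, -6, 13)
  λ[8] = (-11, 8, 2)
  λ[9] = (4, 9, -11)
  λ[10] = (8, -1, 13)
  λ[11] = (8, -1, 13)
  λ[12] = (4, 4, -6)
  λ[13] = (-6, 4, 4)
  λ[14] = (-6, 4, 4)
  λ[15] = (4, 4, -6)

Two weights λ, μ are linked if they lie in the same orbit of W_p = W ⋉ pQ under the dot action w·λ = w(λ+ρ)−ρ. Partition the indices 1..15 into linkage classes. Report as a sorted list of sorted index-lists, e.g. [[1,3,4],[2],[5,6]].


Root system A_3: the 3×3 matrix C matches after relabeling.

Each λ_j+ρ reduced to Ā_19; 3-tuples below use C's row order:

    1: (6, 11, 0)
    2: (6, 11, 0)
    3: (6, 11, 0)
    4: (5, 0, 10)
    5: (6, 11, 0)
    6: (6, 11, 0)
    7: (5, 0, 5)
    8: (9, 1, 2)
    9: (5, 0, 10)
    10: (5, 0, 10)
    11: (5, 0, 10)
    12: (5, 0, 5)
    13: (5, 0, 5)
    14: (5, 0, 5)
    15: (5, 0, 5)

Linkage partition of the 15 weights (4 classes, p=19):

[[1, 2, 3, 5, 6], [4, 9, 10, 11], [7, 12, 13, 14, 15], [8]]


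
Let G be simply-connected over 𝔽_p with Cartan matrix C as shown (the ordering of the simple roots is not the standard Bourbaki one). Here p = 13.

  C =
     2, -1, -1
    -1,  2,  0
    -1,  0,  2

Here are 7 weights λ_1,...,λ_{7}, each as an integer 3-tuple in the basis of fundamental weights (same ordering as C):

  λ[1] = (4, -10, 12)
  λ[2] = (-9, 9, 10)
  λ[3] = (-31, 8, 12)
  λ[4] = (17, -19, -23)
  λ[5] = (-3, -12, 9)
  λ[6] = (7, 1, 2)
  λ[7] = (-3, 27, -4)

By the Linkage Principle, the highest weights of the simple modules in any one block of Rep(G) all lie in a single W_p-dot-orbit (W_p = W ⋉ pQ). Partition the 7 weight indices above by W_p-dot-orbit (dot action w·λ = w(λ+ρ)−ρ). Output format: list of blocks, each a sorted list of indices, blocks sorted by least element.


C ↔ A_3 under row/col permutation; |W(A_3)| = 24.

Folding the 7 weights λ_j+ρ into Ā_13 (reps in the given 3-coord order):

  [1] (4, 0, 4)
  [2] (8, 2, 3)
  [3] (4, 0, 4)
  [4] (4, 0, 4)
  [5] (8, 2, 3)
  [6] (8, 2, 3)
  [7] (8, 2, 3)

Partition of {1..7} into 2 W_13-dot-orbits:

[[1, 3, 4], [2, 5, 6, 7]]


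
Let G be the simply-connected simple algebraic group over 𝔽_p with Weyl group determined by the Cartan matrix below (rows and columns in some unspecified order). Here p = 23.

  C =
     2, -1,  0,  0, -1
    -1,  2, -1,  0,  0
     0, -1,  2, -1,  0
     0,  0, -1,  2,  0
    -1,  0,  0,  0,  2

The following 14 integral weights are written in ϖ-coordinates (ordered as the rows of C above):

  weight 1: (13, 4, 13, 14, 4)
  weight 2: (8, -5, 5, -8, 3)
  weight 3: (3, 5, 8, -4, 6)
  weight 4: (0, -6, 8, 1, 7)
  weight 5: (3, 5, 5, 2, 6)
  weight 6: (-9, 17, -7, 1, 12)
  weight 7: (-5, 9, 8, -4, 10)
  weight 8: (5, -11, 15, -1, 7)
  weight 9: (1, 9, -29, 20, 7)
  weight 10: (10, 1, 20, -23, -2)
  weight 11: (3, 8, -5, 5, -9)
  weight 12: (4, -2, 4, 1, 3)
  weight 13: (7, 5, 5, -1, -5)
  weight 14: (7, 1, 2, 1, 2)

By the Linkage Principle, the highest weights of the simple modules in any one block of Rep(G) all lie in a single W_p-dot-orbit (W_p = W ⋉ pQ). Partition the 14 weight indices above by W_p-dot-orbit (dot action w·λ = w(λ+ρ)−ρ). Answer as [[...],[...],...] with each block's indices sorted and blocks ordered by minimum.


C ↔ A_5 under row/col permutation; |W(A_5)| = 720.

Each λ_j+ρ reduced to Ā_23; 5-tuples below use C's row order:

  1: (4, 1, 4, 2, 4) · 2: (4, 1, 4, 2, 4) · 3: (4, 6, 6, 0, 4) · 4: (4, 1, 4, 2, 4) · 5: (4, 6, 6, 0, 4) · 6: (8, 4, 2, 4, 5) · 7: (4, 6, 6, 0, 4) · 8: (4, 6, 6, 0, 4) · 9: (8, 2, 3, 2, 3) · 10: (0, 1, 1, 10, 10) · 11: (4, 1, 4, 2, 4) · 12: (4, 1, 4, 2, 4) · 13: (4, 6, 6, 0, 4) · 14: (8, 2, 3, 2, 3)

These 14 weights hit 5 W_23-dot-orbits; sizes (5, 5, 1, 2, 1):

[[1, 2, 4, 11, 12], [3, 5, 7, 8, 13], [6], [9, 14], [10]]
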